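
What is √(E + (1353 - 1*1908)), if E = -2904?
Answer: I*√3459 ≈ 58.813*I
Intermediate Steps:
√(E + (1353 - 1*1908)) = √(-2904 + (1353 - 1*1908)) = √(-2904 + (1353 - 1908)) = √(-2904 - 555) = √(-3459) = I*√3459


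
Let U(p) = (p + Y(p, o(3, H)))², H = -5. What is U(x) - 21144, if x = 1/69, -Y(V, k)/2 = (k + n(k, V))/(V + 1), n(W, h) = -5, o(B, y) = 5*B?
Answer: -4842127391/233289 ≈ -20756.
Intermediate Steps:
Y(V, k) = -2*(-5 + k)/(1 + V) (Y(V, k) = -2*(k - 5)/(V + 1) = -2*(-5 + k)/(1 + V))
x = 1/69 ≈ 0.014493
U(p) = (p - 20/(1 + p))² (U(p) = (p + 2*(5 - 5*3)/(1 + p))² = (p + 2*(5 - 1*15)/(1 + p))² = (p + 2*(5 - 15)/(1 + p))² = (p + 2*(-10)/(1 + p))² = (p - 20/(1 + p))²)
U(x) - 21144 = (1/69 - 20/(1 + 1/69))² - 21144 = (1/69 - 20/70/69)² - 21144 = (1/69 - 20*69/70)² - 21144 = (1/69 - 138/7)² - 21144 = (-9515/483)² - 21144 = 90535225/233289 - 21144 = -4842127391/233289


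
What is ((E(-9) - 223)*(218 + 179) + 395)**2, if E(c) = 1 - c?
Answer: 7083915556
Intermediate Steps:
((E(-9) - 223)*(218 + 179) + 395)**2 = (((1 - 1*(-9)) - 223)*(218 + 179) + 395)**2 = (((1 + 9) - 223)*397 + 395)**2 = ((10 - 223)*397 + 395)**2 = (-213*397 + 395)**2 = (-84561 + 395)**2 = (-84166)**2 = 7083915556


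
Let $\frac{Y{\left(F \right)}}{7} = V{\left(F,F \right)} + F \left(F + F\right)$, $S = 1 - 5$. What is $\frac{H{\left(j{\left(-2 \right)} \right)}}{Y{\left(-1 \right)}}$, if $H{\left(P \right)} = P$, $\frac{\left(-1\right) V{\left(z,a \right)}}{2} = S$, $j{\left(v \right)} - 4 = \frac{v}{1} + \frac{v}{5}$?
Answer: $\frac{4}{175} \approx 0.022857$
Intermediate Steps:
$S = -4$ ($S = 1 - 5 = -4$)
$j{\left(v \right)} = 4 + \frac{6 v}{5}$ ($j{\left(v \right)} = 4 + \left(\frac{v}{1} + \frac{v}{5}\right) = 4 + \left(v 1 + v \frac{1}{5}\right) = 4 + \left(v + \frac{v}{5}\right) = 4 + \frac{6 v}{5}$)
$V{\left(z,a \right)} = 8$ ($V{\left(z,a \right)} = \left(-2\right) \left(-4\right) = 8$)
$Y{\left(F \right)} = 56 + 14 F^{2}$ ($Y{\left(F \right)} = 7 \left(8 + F \left(F + F\right)\right) = 7 \left(8 + F 2 F\right) = 7 \left(8 + 2 F^{2}\right) = 56 + 14 F^{2}$)
$\frac{H{\left(j{\left(-2 \right)} \right)}}{Y{\left(-1 \right)}} = \frac{4 + \frac{6}{5} \left(-2\right)}{56 + 14 \left(-1\right)^{2}} = \frac{4 - \frac{12}{5}}{56 + 14 \cdot 1} = \frac{8}{5 \left(56 + 14\right)} = \frac{8}{5 \cdot 70} = \frac{8}{5} \cdot \frac{1}{70} = \frac{4}{175}$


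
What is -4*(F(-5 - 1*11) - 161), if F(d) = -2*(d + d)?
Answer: 388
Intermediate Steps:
F(d) = -4*d
-4*(F(-5 - 1*11) - 161) = -4*(-4*(-5 - 1*11) - 161) = -4*(-4*(-5 - 11) - 161) = -4*(-4*(-16) - 161) = -4*(64 - 161) = -4*(-97) = 388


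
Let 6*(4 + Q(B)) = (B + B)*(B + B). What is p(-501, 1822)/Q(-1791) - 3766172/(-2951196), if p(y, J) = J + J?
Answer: 1008065583953/788873135775 ≈ 1.2779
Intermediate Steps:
p(y, J) = 2*J
Q(B) = -4 + 2*B²/3 (Q(B) = -4 + ((B + B)*(B + B))/6 = -4 + ((2*B)*(2*B))/6 = -4 + (4*B²)/6 = -4 + 2*B²/3)
p(-501, 1822)/Q(-1791) - 3766172/(-2951196) = (2*1822)/(-4 + (⅔)*(-1791)²) - 3766172/(-2951196) = 3644/(-4 + (⅔)*3207681) - 3766172*(-1/2951196) = 3644/(-4 + 2138454) + 941543/737799 = 3644/2138450 + 941543/737799 = 3644*(1/2138450) + 941543/737799 = 1822/1069225 + 941543/737799 = 1008065583953/788873135775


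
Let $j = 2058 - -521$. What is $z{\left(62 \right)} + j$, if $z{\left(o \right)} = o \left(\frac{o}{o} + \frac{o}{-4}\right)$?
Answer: $1680$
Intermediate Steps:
$j = 2579$ ($j = 2058 + 521 = 2579$)
$z{\left(o \right)} = o \left(1 - \frac{o}{4}\right)$ ($z{\left(o \right)} = o \left(1 + o \left(- \frac{1}{4}\right)\right) = o \left(1 - \frac{o}{4}\right)$)
$z{\left(62 \right)} + j = \frac{1}{4} \cdot 62 \left(4 - 62\right) + 2579 = \frac{1}{4} \cdot 62 \left(-58\right) + 2579 = -899 + 2579 = 1680$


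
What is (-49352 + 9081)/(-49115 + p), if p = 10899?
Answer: 40271/38216 ≈ 1.0538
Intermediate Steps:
(-49352 + 9081)/(-49115 + p) = (-49352 + 9081)/(-49115 + 10899) = -40271/(-38216) = -40271*(-1/38216) = 40271/38216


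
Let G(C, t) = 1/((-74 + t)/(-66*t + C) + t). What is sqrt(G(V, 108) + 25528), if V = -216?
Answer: 4*sqrt(868189931134)/23327 ≈ 159.77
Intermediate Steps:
G(C, t) = 1/(t + (-74 + t)/(C - 66*t)) (G(C, t) = 1/((-74 + t)/(C - 66*t) + t) = 1/(t + (-74 + t)/(C - 66*t)))
sqrt(G(V, 108) + 25528) = sqrt((-216 - 66*108)/(-74 + 108 - 66*108**2 - 216*108) + 25528) = sqrt((-216 - 7128)/(-74 + 108 - 66*11664 - 23328) + 25528) = sqrt(-7344/(-74 + 108 - 769824 - 23328) + 25528) = sqrt(-7344/(-793118) + 25528) = sqrt(-1/793118*(-7344) + 25528) = sqrt(216/23327 + 25528) = sqrt(595491872/23327) = 4*sqrt(868189931134)/23327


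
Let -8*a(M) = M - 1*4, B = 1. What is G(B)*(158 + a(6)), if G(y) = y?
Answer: 631/4 ≈ 157.75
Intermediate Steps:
a(M) = ½ - M/8 (a(M) = -(M - 1*4)/8 = -(M - 4)/8 = -(-4 + M)/8 = ½ - M/8)
G(B)*(158 + a(6)) = 1*(158 + (½ - ⅛*6)) = 1*(158 + (½ - ¾)) = 1*(158 - ¼) = 1*(631/4) = 631/4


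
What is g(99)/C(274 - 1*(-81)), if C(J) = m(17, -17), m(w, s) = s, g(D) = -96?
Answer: 96/17 ≈ 5.6471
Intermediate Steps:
C(J) = -17
g(99)/C(274 - 1*(-81)) = -96/(-17) = -96*(-1/17) = 96/17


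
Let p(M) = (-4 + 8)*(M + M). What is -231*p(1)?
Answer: -1848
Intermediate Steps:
p(M) = 8*M (p(M) = 4*(2*M) = 8*M)
-231*p(1) = -1848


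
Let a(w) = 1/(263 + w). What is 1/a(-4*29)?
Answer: 147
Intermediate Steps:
1/a(-4*29) = 1/(1/(263 - 4*29)) = 1/(1/(263 - 116)) = 1/(1/147) = 147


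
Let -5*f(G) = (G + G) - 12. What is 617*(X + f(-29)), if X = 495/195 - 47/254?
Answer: 33317383/3302 ≈ 10090.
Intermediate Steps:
X = 7771/3302 (X = 495*(1/195) - 47*1/254 = 33/13 - 47/254 = 7771/3302 ≈ 2.3534)
f(G) = 12/5 - 2*G/5 (f(G) = -((G + G) - 12)/5 = -(2*G - 12)/5 = -(-12 + 2*G)/5 = 12/5 - 2*G/5)
617*(X + f(-29)) = 617*(7771/3302 + (12/5 - 2/5*(-29))) = 617*(7771/3302 + (12/5 + 58/5)) = 617*(7771/3302 + 14) = 617*(53999/3302) = 33317383/3302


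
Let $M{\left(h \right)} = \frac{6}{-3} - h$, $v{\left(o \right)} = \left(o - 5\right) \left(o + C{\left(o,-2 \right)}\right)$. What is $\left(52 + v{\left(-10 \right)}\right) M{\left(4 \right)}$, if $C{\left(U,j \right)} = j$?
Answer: $-1392$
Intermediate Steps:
$v{\left(o \right)} = \left(-5 + o\right) \left(-2 + o\right)$ ($v{\left(o \right)} = \left(o - 5\right) \left(o - 2\right) = \left(-5 + o\right) \left(-2 + o\right)$)
$M{\left(h \right)} = -2 - h$ ($M{\left(h \right)} = 6 \left(- \frac{1}{3}\right) - h = -2 - h$)
$\left(52 + v{\left(-10 \right)}\right) M{\left(4 \right)} = \left(52 + \left(10 + \left(-10\right)^{2} - -70\right)\right) \left(-2 - 4\right) = \left(52 + \left(10 + 100 + 70\right)\right) \left(-2 - 4\right) = \left(52 + 180\right) \left(-6\right) = 232 \left(-6\right) = -1392$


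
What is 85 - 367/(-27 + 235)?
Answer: 17313/208 ≈ 83.236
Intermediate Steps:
85 - 367/(-27 + 235) = 85 - 367/208 = 17313/208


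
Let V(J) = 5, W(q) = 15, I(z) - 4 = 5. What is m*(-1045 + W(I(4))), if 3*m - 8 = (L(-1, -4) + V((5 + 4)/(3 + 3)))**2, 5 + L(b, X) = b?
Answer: -3090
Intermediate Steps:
I(z) = 9 (I(z) = 4 + 5 = 9)
L(b, X) = -5 + b
m = 3 (m = 8/3 + ((-5 - 1) + 5)**2/3 = 8/3 + (-6 + 5)**2/3 = 8/3 + (1/3)*(-1)**2 = 8/3 + (1/3)*1 = 8/3 + 1/3 = 3)
m*(-1045 + W(I(4))) = 3*(-1045 + 15) = 3*(-1030) = -3090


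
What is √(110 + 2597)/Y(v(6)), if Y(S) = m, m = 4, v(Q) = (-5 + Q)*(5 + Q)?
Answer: √2707/4 ≈ 13.007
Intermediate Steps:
Y(S) = 4
√(110 + 2597)/Y(v(6)) = √(110 + 2597)/4 = √2707*(¼) = √2707/4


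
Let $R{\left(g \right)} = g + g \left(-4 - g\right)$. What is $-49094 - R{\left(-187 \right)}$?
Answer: $-14686$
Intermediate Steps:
$-49094 - R{\left(-187 \right)} = -49094 - \left(-1\right) \left(-187\right) \left(3 - 187\right) = -49094 - \left(-1\right) \left(-187\right) \left(-184\right) = -49094 - -34408 = -49094 + 34408 = -14686$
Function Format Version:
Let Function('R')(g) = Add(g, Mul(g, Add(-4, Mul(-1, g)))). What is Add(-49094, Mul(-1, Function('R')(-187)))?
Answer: -14686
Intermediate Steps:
Add(-49094, Mul(-1, Function('R')(-187))) = Add(-49094, Mul(-1, Mul(-1, -187, Add(3, -187)))) = Add(-49094, Mul(-1, Mul(-1, -187, -184))) = Add(-49094, Mul(-1, -34408)) = Add(-49094, 34408) = -14686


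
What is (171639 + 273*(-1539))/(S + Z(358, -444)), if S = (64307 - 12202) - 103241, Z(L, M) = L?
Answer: 1062/217 ≈ 4.8940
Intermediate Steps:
S = -51136 (S = 52105 - 103241 = -51136)
(171639 + 273*(-1539))/(S + Z(358, -444)) = (171639 + 273*(-1539))/(-51136 + 358) = (171639 - 420147)/(-50778) = -248508*(-1/50778) = 1062/217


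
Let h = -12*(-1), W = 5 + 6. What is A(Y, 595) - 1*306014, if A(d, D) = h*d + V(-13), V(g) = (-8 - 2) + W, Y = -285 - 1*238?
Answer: -312289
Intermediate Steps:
W = 11
Y = -523 (Y = -285 - 238 = -523)
V(g) = 1 (V(g) = (-8 - 2) + 11 = -10 + 11 = 1)
h = 12
A(d, D) = 1 + 12*d (A(d, D) = 12*d + 1 = 1 + 12*d)
A(Y, 595) - 1*306014 = (1 + 12*(-523)) - 1*306014 = (1 - 6276) - 306014 = -6275 - 306014 = -312289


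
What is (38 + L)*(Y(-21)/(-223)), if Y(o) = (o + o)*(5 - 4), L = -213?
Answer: -7350/223 ≈ -32.960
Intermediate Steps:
Y(o) = 2*o (Y(o) = (2*o)*1 = 2*o)
(38 + L)*(Y(-21)/(-223)) = (38 - 213)*((2*(-21))/(-223)) = -(-7350)*(-1)/223 = -175*42/223 = -7350/223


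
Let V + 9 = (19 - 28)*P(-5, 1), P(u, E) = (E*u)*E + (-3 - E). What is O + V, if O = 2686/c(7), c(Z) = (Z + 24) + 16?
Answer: 6070/47 ≈ 129.15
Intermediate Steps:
c(Z) = 40 + Z (c(Z) = (24 + Z) + 16 = 40 + Z)
P(u, E) = -3 - E + u*E² (P(u, E) = u*E² + (-3 - E) = -3 - E + u*E²)
O = 2686/47 (O = 2686/(40 + 7) = 2686/47 ≈ 57.149)
V = 72 (V = -9 + (19 - 28)*(-3 - 1*1 - 5*1²) = -9 - 9*(-3 - 1 - 5*1) = -9 - 9*(-3 - 1 - 5) = -9 - 9*(-9) = -9 + 81 = 72)
O + V = 2686/47 + 72 = 6070/47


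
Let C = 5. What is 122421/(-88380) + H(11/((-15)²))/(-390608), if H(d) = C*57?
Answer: -3986984189/2876827920 ≈ -1.3859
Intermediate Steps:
H(d) = 285 (H(d) = 5*57 = 285)
122421/(-88380) + H(11/((-15)²))/(-390608) = 122421/(-88380) + 285/(-390608) = 122421*(-1/88380) + 285*(-1/390608) = -40807/29460 - 285/390608 = -3986984189/2876827920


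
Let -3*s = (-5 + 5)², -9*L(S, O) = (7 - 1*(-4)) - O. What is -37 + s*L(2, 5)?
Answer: -37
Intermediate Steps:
L(S, O) = -11/9 + O/9 (L(S, O) = -((7 - 1*(-4)) - O)/9 = -((7 + 4) - O)/9 = -(11 - O)/9 = -11/9 + O/9)
s = 0 (s = -(-5 + 5)²/3 = -⅓*0² = -⅓*0 = 0)
-37 + s*L(2, 5) = -37 + 0*(-11/9 + (⅑)*5) = -37 + 0*(-11/9 + 5/9) = -37 + 0*(-⅔) = -37 + 0 = -37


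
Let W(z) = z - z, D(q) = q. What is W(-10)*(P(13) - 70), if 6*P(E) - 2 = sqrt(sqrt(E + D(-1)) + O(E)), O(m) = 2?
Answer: 0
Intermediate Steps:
W(z) = 0
P(E) = 1/3 + sqrt(2 + sqrt(-1 + E))/6 (P(E) = 1/3 + sqrt(sqrt(E - 1) + 2)/6 = 1/3 + sqrt(sqrt(-1 + E) + 2)/6 = 1/3 + sqrt(2 + sqrt(-1 + E))/6)
W(-10)*(P(13) - 70) = 0*((1/3 + sqrt(2 + sqrt(-1 + 13))/6) - 70) = 0*((1/3 + sqrt(2 + sqrt(12))/6) - 70) = 0*((1/3 + sqrt(2 + 2*sqrt(3))/6) - 70) = 0*(-209/3 + sqrt(2 + 2*sqrt(3))/6) = 0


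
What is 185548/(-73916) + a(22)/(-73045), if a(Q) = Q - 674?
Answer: -3376290107/1349798555 ≈ -2.5013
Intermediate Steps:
a(Q) = -674 + Q
185548/(-73916) + a(22)/(-73045) = 185548/(-73916) + (-674 + 22)/(-73045) = 185548*(-1/73916) - 652*(-1/73045) = -46387/18479 + 652/73045 = -3376290107/1349798555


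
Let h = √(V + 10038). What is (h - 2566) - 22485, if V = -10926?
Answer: -25051 + 2*I*√222 ≈ -25051.0 + 29.799*I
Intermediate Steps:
h = 2*I*√222 (h = √(-10926 + 10038) = √(-888) = 2*I*√222 ≈ 29.799*I)
(h - 2566) - 22485 = (2*I*√222 - 2566) - 22485 = (-2566 + 2*I*√222) - 22485 = -25051 + 2*I*√222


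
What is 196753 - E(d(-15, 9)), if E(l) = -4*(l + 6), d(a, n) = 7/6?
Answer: 590345/3 ≈ 1.9678e+5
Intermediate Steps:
d(a, n) = 7/6 (d(a, n) = 7*(⅙) = 7/6)
E(l) = -24 - 4*l (E(l) = -4*(6 + l) = -24 - 4*l)
196753 - E(d(-15, 9)) = 196753 - (-24 - 4*7/6) = 196753 - (-24 - 14/3) = 196753 - 1*(-86/3) = 196753 + 86/3 = 590345/3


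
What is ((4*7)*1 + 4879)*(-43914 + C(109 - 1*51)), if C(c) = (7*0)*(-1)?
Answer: -215485998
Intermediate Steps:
C(c) = 0 (C(c) = 0*(-1) = 0)
((4*7)*1 + 4879)*(-43914 + C(109 - 1*51)) = ((4*7)*1 + 4879)*(-43914 + 0) = (28*1 + 4879)*(-43914) = (28 + 4879)*(-43914) = 4907*(-43914) = -215485998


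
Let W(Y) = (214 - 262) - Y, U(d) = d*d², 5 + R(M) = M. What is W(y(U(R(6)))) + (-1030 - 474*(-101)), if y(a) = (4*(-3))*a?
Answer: 46808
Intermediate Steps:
R(M) = -5 + M
U(d) = d³
y(a) = -12*a
W(Y) = -48 - Y
W(y(U(R(6)))) + (-1030 - 474*(-101)) = (-48 - (-12)*(-5 + 6)³) + (-1030 - 474*(-101)) = (-48 - (-12)*1³) + (-1030 + 47874) = (-48 - (-12)) + 46844 = (-48 - 1*(-12)) + 46844 = (-48 + 12) + 46844 = -36 + 46844 = 46808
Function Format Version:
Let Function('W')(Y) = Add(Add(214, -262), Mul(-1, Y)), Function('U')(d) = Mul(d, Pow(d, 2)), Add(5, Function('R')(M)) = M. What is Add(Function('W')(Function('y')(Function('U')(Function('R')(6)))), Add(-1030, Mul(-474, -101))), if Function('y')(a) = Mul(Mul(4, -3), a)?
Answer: 46808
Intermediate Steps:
Function('R')(M) = Add(-5, M)
Function('U')(d) = Pow(d, 3)
Function('y')(a) = Mul(-12, a)
Function('W')(Y) = Add(-48, Mul(-1, Y))
Add(Function('W')(Function('y')(Function('U')(Function('R')(6)))), Add(-1030, Mul(-474, -101))) = Add(Add(-48, Mul(-1, Mul(-12, Pow(Add(-5, 6), 3)))), Add(-1030, Mul(-474, -101))) = Add(Add(-48, Mul(-1, Mul(-12, Pow(1, 3)))), Add(-1030, 47874)) = Add(Add(-48, Mul(-1, Mul(-12, 1))), 46844) = Add(Add(-48, Mul(-1, -12)), 46844) = Add(Add(-48, 12), 46844) = Add(-36, 46844) = 46808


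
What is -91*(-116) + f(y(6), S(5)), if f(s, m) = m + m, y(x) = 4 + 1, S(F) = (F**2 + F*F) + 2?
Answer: 10660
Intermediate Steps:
S(F) = 2 + 2*F**2 (S(F) = (F**2 + F**2) + 2 = 2*F**2 + 2 = 2 + 2*F**2)
y(x) = 5
f(s, m) = 2*m
-91*(-116) + f(y(6), S(5)) = -91*(-116) + 2*(2 + 2*5**2) = 10556 + 2*(2 + 2*25) = 10556 + 2*(2 + 50) = 10556 + 2*52 = 10556 + 104 = 10660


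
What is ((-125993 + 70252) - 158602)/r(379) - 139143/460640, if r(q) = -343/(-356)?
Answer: -35149693315169/157999520 ≈ -2.2247e+5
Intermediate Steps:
r(q) = 343/356 (r(q) = -343*(-1/356) = 343/356)
((-125993 + 70252) - 158602)/r(379) - 139143/460640 = ((-125993 + 70252) - 158602)/(343/356) - 139143/460640 = (-55741 - 158602)*(356/343) - 139143*1/460640 = -214343*356/343 - 139143/460640 = -76306108/343 - 139143/460640 = -35149693315169/157999520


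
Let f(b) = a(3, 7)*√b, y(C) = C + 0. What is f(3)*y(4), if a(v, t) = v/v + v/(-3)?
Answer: 0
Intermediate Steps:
y(C) = C
a(v, t) = 1 - v/3 (a(v, t) = 1 + v*(-⅓) = 1 - v/3)
f(b) = 0 (f(b) = (1 - ⅓*3)*√b = (1 - 1)*√b = 0*√b = 0)
f(3)*y(4) = 0*4 = 0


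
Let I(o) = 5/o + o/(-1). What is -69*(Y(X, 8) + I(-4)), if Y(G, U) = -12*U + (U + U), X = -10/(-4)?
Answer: 21321/4 ≈ 5330.3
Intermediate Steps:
X = 5/2 (X = -10*(-¼) = 5/2 ≈ 2.5000)
Y(G, U) = -10*U (Y(G, U) = -12*U + 2*U = -10*U)
I(o) = -o + 5/o (I(o) = 5/o + o*(-1) = 5/o - o = -o + 5/o)
-69*(Y(X, 8) + I(-4)) = -69*(-10*8 + (-1*(-4) + 5/(-4))) = -69*(-80 + (4 + 5*(-¼))) = -69*(-80 + (4 - 5/4)) = -69*(-80 + 11/4) = -69*(-309/4) = 21321/4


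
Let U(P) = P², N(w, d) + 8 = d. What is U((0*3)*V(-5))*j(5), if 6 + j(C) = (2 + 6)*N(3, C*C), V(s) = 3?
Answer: 0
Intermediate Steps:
N(w, d) = -8 + d
j(C) = -70 + 8*C² (j(C) = -6 + (2 + 6)*(-8 + C*C) = -6 + 8*(-8 + C²) = -6 + (-64 + 8*C²) = -70 + 8*C²)
U((0*3)*V(-5))*j(5) = ((0*3)*3)²*(-70 + 8*5²) = (0*3)²*(-70 + 8*25) = 0²*(-70 + 200) = 0*130 = 0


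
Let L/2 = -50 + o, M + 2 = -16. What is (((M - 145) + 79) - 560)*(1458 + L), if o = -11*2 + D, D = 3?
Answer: -850080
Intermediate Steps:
M = -18 (M = -2 - 16 = -18)
o = -19 (o = -11*2 + 3 = -22 + 3 = -19)
L = -138 (L = 2*(-50 - 19) = 2*(-69) = -138)
(((M - 145) + 79) - 560)*(1458 + L) = (((-18 - 145) + 79) - 560)*(1458 - 138) = ((-163 + 79) - 560)*1320 = (-84 - 560)*1320 = -644*1320 = -850080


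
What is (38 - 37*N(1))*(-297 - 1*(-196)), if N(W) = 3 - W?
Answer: 3636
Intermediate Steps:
(38 - 37*N(1))*(-297 - 1*(-196)) = (38 - 37*(3 - 1*1))*(-297 - 1*(-196)) = (38 - 37*(3 - 1))*(-297 + 196) = (38 - 37*2)*(-101) = (38 - 74)*(-101) = -36*(-101) = 3636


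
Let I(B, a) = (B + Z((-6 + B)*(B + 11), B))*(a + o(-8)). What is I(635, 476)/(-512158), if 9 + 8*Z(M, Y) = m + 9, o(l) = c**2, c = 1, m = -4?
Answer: -605313/1024316 ≈ -0.59094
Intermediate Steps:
o(l) = 1 (o(l) = 1**2 = 1)
Z(M, Y) = -1/2 (Z(M, Y) = -9/8 + (-4 + 9)/8 = -9/8 + (1/8)*5 = -9/8 + 5/8 = -1/2)
I(B, a) = (1 + a)*(-1/2 + B) (I(B, a) = (B - 1/2)*(a + 1) = (-1/2 + B)*(1 + a) = (1 + a)*(-1/2 + B))
I(635, 476)/(-512158) = (-1/2 + 635 - 1/2*476 + 635*476)/(-512158) = (-1/2 + 635 - 238 + 302260)*(-1/512158) = (605313/2)*(-1/512158) = -605313/1024316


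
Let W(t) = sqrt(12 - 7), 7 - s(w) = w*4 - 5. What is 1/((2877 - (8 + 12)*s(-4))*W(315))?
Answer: sqrt(5)/11585 ≈ 0.00019301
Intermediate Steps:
s(w) = 12 - 4*w (s(w) = 7 - (w*4 - 5) = 7 - (4*w - 5) = 7 - (-5 + 4*w) = 7 + (5 - 4*w) = 12 - 4*w)
W(t) = sqrt(5)
1/((2877 - (8 + 12)*s(-4))*W(315)) = 1/((2877 - (8 + 12)*(12 - 4*(-4)))*(sqrt(5))) = (sqrt(5)/5)/(2877 - 20*(12 + 16)) = (sqrt(5)/5)/(2877 - 20*28) = (sqrt(5)/5)/(2877 - 1*560) = (sqrt(5)/5)/(2877 - 560) = (sqrt(5)/5)/2317 = sqrt(5)/11585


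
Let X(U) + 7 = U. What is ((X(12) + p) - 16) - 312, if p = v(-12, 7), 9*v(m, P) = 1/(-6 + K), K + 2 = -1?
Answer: -26164/81 ≈ -323.01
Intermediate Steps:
K = -3 (K = -2 - 1 = -3)
X(U) = -7 + U
v(m, P) = -1/81 (v(m, P) = 1/(9*(-6 - 3)) = (⅑)/(-9) = (⅑)*(-⅑) = -1/81)
p = -1/81 ≈ -0.012346
((X(12) + p) - 16) - 312 = (((-7 + 12) - 1/81) - 16) - 312 = ((5 - 1/81) - 16) - 312 = (404/81 - 16) - 312 = -892/81 - 312 = -26164/81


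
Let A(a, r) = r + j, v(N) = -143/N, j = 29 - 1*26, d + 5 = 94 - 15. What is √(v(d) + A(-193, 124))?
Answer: √684870/74 ≈ 11.183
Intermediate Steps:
d = 74 (d = -5 + (94 - 15) = -5 + 79 = 74)
j = 3 (j = 29 - 26 = 3)
A(a, r) = 3 + r (A(a, r) = r + 3 = 3 + r)
√(v(d) + A(-193, 124)) = √(-143/74 + (3 + 124)) = √(-143*1/74 + 127) = √(-143/74 + 127) = √(9255/74) = √684870/74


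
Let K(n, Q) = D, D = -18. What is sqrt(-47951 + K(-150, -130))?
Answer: I*sqrt(47969) ≈ 219.02*I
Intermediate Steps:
K(n, Q) = -18
sqrt(-47951 + K(-150, -130)) = sqrt(-47951 - 18) = sqrt(-47969) = I*sqrt(47969)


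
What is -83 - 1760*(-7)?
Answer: 12237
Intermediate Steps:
-83 - 1760*(-7) = -83 - 88*(-140) = -83 + 12320 = 12237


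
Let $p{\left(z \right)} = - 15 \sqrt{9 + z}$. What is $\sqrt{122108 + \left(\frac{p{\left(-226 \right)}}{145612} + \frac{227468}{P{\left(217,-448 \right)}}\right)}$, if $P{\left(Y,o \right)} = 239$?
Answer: $\frac{\sqrt{37260284734623165120 - 31190636445 i \sqrt{217}}}{17400634} \approx 350.8 - 2.1629 \cdot 10^{-6} i$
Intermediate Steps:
$\sqrt{122108 + \left(\frac{p{\left(-226 \right)}}{145612} + \frac{227468}{P{\left(217,-448 \right)}}\right)} = \sqrt{122108 + \left(\frac{\left(-15\right) \sqrt{9 - 226}}{145612} + \frac{227468}{239}\right)} = \sqrt{122108 + \left(- 15 \sqrt{-217} \cdot \frac{1}{145612} + 227468 \cdot \frac{1}{239}\right)} = \sqrt{122108 + \left(- 15 i \sqrt{217} \cdot \frac{1}{145612} + \frac{227468}{239}\right)} = \sqrt{122108 + \left(- \frac{15 i \sqrt{217}}{145612} + \frac{227468}{239}\right)} = \sqrt{122108 + \left(\frac{227468}{239} - \frac{15 i \sqrt{217}}{145612}\right)} = \sqrt{\frac{29411280}{239} - \frac{15 i \sqrt{217}}{145612}}$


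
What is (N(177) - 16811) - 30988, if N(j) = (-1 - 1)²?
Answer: -47795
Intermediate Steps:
N(j) = 4 (N(j) = (-2)² = 4)
(N(177) - 16811) - 30988 = (4 - 16811) - 30988 = -16807 - 30988 = -47795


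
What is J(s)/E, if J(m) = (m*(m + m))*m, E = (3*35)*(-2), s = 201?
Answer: -2706867/35 ≈ -77339.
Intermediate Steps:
E = -210 (E = 105*(-2) = -210)
J(m) = 2*m³ (J(m) = (m*(2*m))*m = (2*m²)*m = 2*m³)
J(s)/E = (2*201³)/(-210) = (2*8120601)*(-1/210) = 16241202*(-1/210) = -2706867/35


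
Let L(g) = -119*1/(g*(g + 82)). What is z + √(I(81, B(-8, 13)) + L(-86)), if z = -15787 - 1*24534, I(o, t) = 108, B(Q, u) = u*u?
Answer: -40321 + √3184838/172 ≈ -40311.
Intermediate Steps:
B(Q, u) = u²
L(g) = -119/(g*(82 + g)) (L(g) = -119*1/(g*(82 + g)) = -119/(g*(82 + g)))
z = -40321 (z = -15787 - 24534 = -40321)
z + √(I(81, B(-8, 13)) + L(-86)) = -40321 + √(108 - 119/(-86*(82 - 86))) = -40321 + √(108 - 119*(-1/86)/(-4)) = -40321 + √(108 - 119*(-1/86)*(-¼)) = -40321 + √(108 - 119/344) = -40321 + √(37033/344) = -40321 + √3184838/172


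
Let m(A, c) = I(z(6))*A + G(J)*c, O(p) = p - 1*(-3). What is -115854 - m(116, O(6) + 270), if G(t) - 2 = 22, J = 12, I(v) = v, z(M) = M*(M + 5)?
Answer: -130206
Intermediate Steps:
O(p) = 3 + p (O(p) = p + 3 = 3 + p)
z(M) = M*(5 + M)
G(t) = 24 (G(t) = 2 + 22 = 24)
m(A, c) = 24*c + 66*A (m(A, c) = (6*(5 + 6))*A + 24*c = (6*11)*A + 24*c = 66*A + 24*c = 24*c + 66*A)
-115854 - m(116, O(6) + 270) = -115854 - (24*((3 + 6) + 270) + 66*116) = -115854 - (24*(9 + 270) + 7656) = -115854 - (24*279 + 7656) = -115854 - (6696 + 7656) = -115854 - 1*14352 = -115854 - 14352 = -130206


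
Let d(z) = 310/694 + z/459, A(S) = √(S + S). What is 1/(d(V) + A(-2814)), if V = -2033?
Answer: -50513909769/71586410371424 - 25367888529*I*√1407/71586410371424 ≈ -0.00070564 - 0.013292*I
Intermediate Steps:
A(S) = √2*√S (A(S) = √(2*S) = √2*√S)
d(z) = 155/347 + z/459 (d(z) = 310*(1/694) + z*(1/459) = 155/347 + z/459)
1/(d(V) + A(-2814)) = 1/((155/347 + (1/459)*(-2033)) + √2*√(-2814)) = 1/((155/347 - 2033/459) + √2*(I*√2814)) = 1/(-634306/159273 + 2*I*√1407)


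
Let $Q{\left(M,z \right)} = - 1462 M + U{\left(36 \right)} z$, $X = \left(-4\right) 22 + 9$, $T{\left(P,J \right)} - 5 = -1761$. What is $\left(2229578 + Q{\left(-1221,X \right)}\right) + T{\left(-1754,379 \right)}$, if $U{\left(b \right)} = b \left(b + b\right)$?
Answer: $3808156$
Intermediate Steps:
$U{\left(b \right)} = 2 b^{2}$ ($U{\left(b \right)} = b 2 b = 2 b^{2}$)
$T{\left(P,J \right)} = -1756$ ($T{\left(P,J \right)} = 5 - 1761 = -1756$)
$X = -79$ ($X = -88 + 9 = -79$)
$Q{\left(M,z \right)} = - 1462 M + 2592 z$ ($Q{\left(M,z \right)} = - 1462 M + 2 \cdot 36^{2} z = - 1462 M + 2 \cdot 1296 z = - 1462 M + 2592 z$)
$\left(2229578 + Q{\left(-1221,X \right)}\right) + T{\left(-1754,379 \right)} = \left(2229578 + \left(\left(-1462\right) \left(-1221\right) + 2592 \left(-79\right)\right)\right) - 1756 = \left(2229578 + \left(1785102 - 204768\right)\right) - 1756 = \left(2229578 + 1580334\right) - 1756 = 3809912 - 1756 = 3808156$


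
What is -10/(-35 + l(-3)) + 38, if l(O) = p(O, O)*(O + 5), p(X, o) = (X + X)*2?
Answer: 2252/59 ≈ 38.169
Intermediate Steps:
p(X, o) = 4*X (p(X, o) = (2*X)*2 = 4*X)
l(O) = 4*O*(5 + O) (l(O) = (4*O)*(O + 5) = (4*O)*(5 + O) = 4*O*(5 + O))
-10/(-35 + l(-3)) + 38 = -10/(-35 + 4*(-3)*(5 - 3)) + 38 = -10/(-35 + 4*(-3)*2) + 38 = -10/(-35 - 24) + 38 = -10/(-59) + 38 = -10*(-1/59) + 38 = 10/59 + 38 = 2252/59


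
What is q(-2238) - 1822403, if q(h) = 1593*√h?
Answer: -1822403 + 1593*I*√2238 ≈ -1.8224e+6 + 75361.0*I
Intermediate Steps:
q(-2238) - 1822403 = 1593*√(-2238) - 1822403 = 1593*(I*√2238) - 1822403 = 1593*I*√2238 - 1822403 = -1822403 + 1593*I*√2238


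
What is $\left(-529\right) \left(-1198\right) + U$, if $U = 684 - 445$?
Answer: $633981$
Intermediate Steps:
$U = 239$ ($U = 684 - 445 = 239$)
$\left(-529\right) \left(-1198\right) + U = \left(-529\right) \left(-1198\right) + 239 = 633742 + 239 = 633981$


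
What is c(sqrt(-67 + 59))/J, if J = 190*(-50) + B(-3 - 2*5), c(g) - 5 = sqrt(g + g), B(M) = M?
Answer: -5/9513 - 2*2**(1/4)*sqrt(I)/9513 ≈ -0.00070239 - 0.00017679*I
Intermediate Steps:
c(g) = 5 + sqrt(2)*sqrt(g) (c(g) = 5 + sqrt(g + g) = 5 + sqrt(2*g) = 5 + sqrt(2)*sqrt(g))
J = -9513 (J = 190*(-50) + (-3 - 2*5) = -9500 + (-3 - 10) = -9500 - 13 = -9513)
c(sqrt(-67 + 59))/J = (5 + sqrt(2)*sqrt(sqrt(-67 + 59)))/(-9513) = (5 + sqrt(2)*sqrt(sqrt(-8)))*(-1/9513) = (5 + sqrt(2)*sqrt(2*I*sqrt(2)))*(-1/9513) = (5 + sqrt(2)*(2**(3/4)*sqrt(I)))*(-1/9513) = (5 + 2*2**(1/4)*sqrt(I))*(-1/9513) = -5/9513 - 2*2**(1/4)*sqrt(I)/9513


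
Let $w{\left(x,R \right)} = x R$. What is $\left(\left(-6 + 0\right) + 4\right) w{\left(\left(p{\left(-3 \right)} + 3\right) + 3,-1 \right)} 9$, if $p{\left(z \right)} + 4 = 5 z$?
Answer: $-234$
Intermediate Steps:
$p{\left(z \right)} = -4 + 5 z$
$w{\left(x,R \right)} = R x$
$\left(\left(-6 + 0\right) + 4\right) w{\left(\left(p{\left(-3 \right)} + 3\right) + 3,-1 \right)} 9 = \left(\left(-6 + 0\right) + 4\right) \left(- (\left(\left(-4 + 5 \left(-3\right)\right) + 3\right) + 3)\right) 9 = \left(-6 + 4\right) \left(- (\left(\left(-4 - 15\right) + 3\right) + 3)\right) 9 = - 2 \left(- (\left(-19 + 3\right) + 3)\right) 9 = - 2 \left(- (-16 + 3)\right) 9 = - 2 \left(\left(-1\right) \left(-13\right)\right) 9 = \left(-2\right) 13 \cdot 9 = \left(-26\right) 9 = -234$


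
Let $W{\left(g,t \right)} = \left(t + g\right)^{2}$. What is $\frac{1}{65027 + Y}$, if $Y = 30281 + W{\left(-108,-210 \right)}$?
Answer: $\frac{1}{196432} \approx 5.0908 \cdot 10^{-6}$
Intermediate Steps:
$W{\left(g,t \right)} = \left(g + t\right)^{2}$
$Y = 131405$ ($Y = 30281 + \left(-108 - 210\right)^{2} = 30281 + \left(-318\right)^{2} = 30281 + 101124 = 131405$)
$\frac{1}{65027 + Y} = \frac{1}{65027 + 131405} = \frac{1}{196432}$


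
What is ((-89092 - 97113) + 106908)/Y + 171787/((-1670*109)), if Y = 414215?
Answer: -17118237023/15079911290 ≈ -1.1352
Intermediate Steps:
((-89092 - 97113) + 106908)/Y + 171787/((-1670*109)) = ((-89092 - 97113) + 106908)/414215 + 171787/((-1670*109)) = (-186205 + 106908)*(1/414215) + 171787/(-182030) = -79297*1/414215 + 171787*(-1/182030) = -79297/414215 - 171787/182030 = -17118237023/15079911290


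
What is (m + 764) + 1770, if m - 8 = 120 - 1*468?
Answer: 2194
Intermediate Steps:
m = -340 (m = 8 + (120 - 1*468) = 8 + (120 - 468) = 8 - 348 = -340)
(m + 764) + 1770 = (-340 + 764) + 1770 = 424 + 1770 = 2194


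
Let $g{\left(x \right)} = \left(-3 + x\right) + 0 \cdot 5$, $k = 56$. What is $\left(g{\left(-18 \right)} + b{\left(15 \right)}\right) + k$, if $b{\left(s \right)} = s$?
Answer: $50$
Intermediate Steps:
$g{\left(x \right)} = -3 + x$ ($g{\left(x \right)} = \left(-3 + x\right) + 0 = -3 + x$)
$\left(g{\left(-18 \right)} + b{\left(15 \right)}\right) + k = \left(\left(-3 - 18\right) + 15\right) + 56 = \left(-21 + 15\right) + 56 = -6 + 56 = 50$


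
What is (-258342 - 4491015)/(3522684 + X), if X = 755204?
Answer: -4749357/4277888 ≈ -1.1102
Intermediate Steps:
(-258342 - 4491015)/(3522684 + X) = (-258342 - 4491015)/(3522684 + 755204) = -4749357/4277888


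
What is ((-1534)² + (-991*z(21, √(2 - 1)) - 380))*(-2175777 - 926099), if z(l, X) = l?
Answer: -7233466266340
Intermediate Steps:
((-1534)² + (-991*z(21, √(2 - 1)) - 380))*(-2175777 - 926099) = ((-1534)² + (-991*21 - 380))*(-2175777 - 926099) = (2353156 + (-20811 - 380))*(-3101876) = (2353156 - 21191)*(-3101876) = 2331965*(-3101876) = -7233466266340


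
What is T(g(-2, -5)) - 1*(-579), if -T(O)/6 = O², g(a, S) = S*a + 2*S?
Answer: 579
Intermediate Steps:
g(a, S) = 2*S + S*a
T(O) = -6*O²
T(g(-2, -5)) - 1*(-579) = -6*25*(2 - 2)² - 1*(-579) = -6*(-5*0)² + 579 = -6*0² + 579 = -6*0 + 579 = 0 + 579 = 579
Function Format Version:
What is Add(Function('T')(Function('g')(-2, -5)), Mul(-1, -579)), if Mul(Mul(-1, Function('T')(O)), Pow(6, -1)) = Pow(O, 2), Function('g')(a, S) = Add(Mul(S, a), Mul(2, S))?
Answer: 579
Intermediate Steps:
Function('g')(a, S) = Add(Mul(2, S), Mul(S, a))
Function('T')(O) = Mul(-6, Pow(O, 2))
Add(Function('T')(Function('g')(-2, -5)), Mul(-1, -579)) = Add(Mul(-6, Pow(Mul(-5, Add(2, -2)), 2)), Mul(-1, -579)) = Add(Mul(-6, Pow(Mul(-5, 0), 2)), 579) = Add(Mul(-6, Pow(0, 2)), 579) = Add(Mul(-6, 0), 579) = Add(0, 579) = 579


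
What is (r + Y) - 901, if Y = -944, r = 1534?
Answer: -311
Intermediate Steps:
(r + Y) - 901 = (1534 - 944) - 901 = 590 - 901 = -311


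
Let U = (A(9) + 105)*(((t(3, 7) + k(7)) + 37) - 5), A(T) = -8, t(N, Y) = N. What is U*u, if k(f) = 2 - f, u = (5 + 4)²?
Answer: 235710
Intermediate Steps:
u = 81 (u = 9² = 81)
U = 2910 (U = (-8 + 105)*(((3 + (2 - 1*7)) + 37) - 5) = 97*(((3 + (2 - 7)) + 37) - 5) = 97*(((3 - 5) + 37) - 5) = 97*((-2 + 37) - 5) = 97*(35 - 5) = 97*30 = 2910)
U*u = 2910*81 = 235710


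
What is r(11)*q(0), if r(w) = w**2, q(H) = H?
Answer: 0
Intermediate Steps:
r(11)*q(0) = 11**2*0 = 121*0 = 0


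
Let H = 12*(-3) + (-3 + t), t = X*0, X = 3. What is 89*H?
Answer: -3471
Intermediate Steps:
t = 0 (t = 3*0 = 0)
H = -39 (H = 12*(-3) + (-3 + 0) = -36 - 3 = -39)
89*H = 89*(-39) = -3471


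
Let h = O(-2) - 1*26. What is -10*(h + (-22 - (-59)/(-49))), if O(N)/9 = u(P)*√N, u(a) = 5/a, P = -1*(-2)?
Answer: 24110/49 - 225*I*√2 ≈ 492.04 - 318.2*I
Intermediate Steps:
P = 2
O(N) = 45*√N/2 (O(N) = 9*((5/2)*√N) = 9*((5*(½))*√N) = 9*(5*√N/2) = 45*√N/2)
h = -26 + 45*I*√2/2 (h = 45*√(-2)/2 - 1*26 = 45*(I*√2)/2 - 26 = 45*I*√2/2 - 26 = -26 + 45*I*√2/2 ≈ -26.0 + 31.82*I)
-10*(h + (-22 - (-59)/(-49))) = -10*((-26 + 45*I*√2/2) + (-22 - (-59)/(-49))) = -10*((-26 + 45*I*√2/2) + (-22 - (-59)*(-1)/49)) = -10*((-26 + 45*I*√2/2) + (-22 - 1*59/49)) = -10*((-26 + 45*I*√2/2) + (-22 - 59/49)) = -10*((-26 + 45*I*√2/2) - 1137/49) = -10*(-2411/49 + 45*I*√2/2) = 24110/49 - 225*I*√2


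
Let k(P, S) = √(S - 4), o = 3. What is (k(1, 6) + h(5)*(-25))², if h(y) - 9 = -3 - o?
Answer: (75 - √2)² ≈ 5414.9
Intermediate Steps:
k(P, S) = √(-4 + S)
h(y) = 3 (h(y) = 9 + (-3 - 1*3) = 9 + (-3 - 3) = 9 - 6 = 3)
(k(1, 6) + h(5)*(-25))² = (√(-4 + 6) + 3*(-25))² = (√2 - 75)² = (-75 + √2)²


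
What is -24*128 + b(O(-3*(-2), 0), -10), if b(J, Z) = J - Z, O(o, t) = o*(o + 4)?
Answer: -3002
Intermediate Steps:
O(o, t) = o*(4 + o)
-24*128 + b(O(-3*(-2), 0), -10) = -24*128 + ((-3*(-2))*(4 - 3*(-2)) - 1*(-10)) = -3072 + (6*(4 + 6) + 10) = -3072 + (6*10 + 10) = -3072 + (60 + 10) = -3072 + 70 = -3002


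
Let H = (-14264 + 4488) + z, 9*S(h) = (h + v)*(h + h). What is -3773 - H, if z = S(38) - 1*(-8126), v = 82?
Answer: -9409/3 ≈ -3136.3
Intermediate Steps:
S(h) = 2*h*(82 + h)/9 (S(h) = ((h + 82)*(h + h))/9 = ((82 + h)*(2*h))/9 = (2*h*(82 + h))/9 = 2*h*(82 + h)/9)
z = 27418/3 (z = (2/9)*38*(82 + 38) - 1*(-8126) = (2/9)*38*120 + 8126 = 3040/3 + 8126 = 27418/3 ≈ 9139.3)
H = -1910/3 (H = (-14264 + 4488) + 27418/3 = -9776 + 27418/3 = -1910/3 ≈ -636.67)
-3773 - H = -3773 - 1*(-1910/3) = -3773 + 1910/3 = -9409/3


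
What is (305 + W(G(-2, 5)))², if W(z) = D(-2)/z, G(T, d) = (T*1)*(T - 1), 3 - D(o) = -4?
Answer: 3374569/36 ≈ 93738.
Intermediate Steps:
D(o) = 7 (D(o) = 3 - 1*(-4) = 3 + 4 = 7)
G(T, d) = T*(-1 + T)
W(z) = 7/z
(305 + W(G(-2, 5)))² = (305 + 7/((-2*(-1 - 2))))² = (305 + 7/((-2*(-3))))² = (305 + 7/6)² = (1837/6)² = 3374569/36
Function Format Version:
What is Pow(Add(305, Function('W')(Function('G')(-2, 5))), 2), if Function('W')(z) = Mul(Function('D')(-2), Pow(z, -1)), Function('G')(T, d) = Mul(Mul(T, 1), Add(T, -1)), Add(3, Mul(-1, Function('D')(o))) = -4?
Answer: Rational(3374569, 36) ≈ 93738.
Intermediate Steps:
Function('D')(o) = 7 (Function('D')(o) = Add(3, Mul(-1, -4)) = Add(3, 4) = 7)
Function('G')(T, d) = Mul(T, Add(-1, T))
Function('W')(z) = Mul(7, Pow(z, -1))
Pow(Add(305, Function('W')(Function('G')(-2, 5))), 2) = Pow(Add(305, Mul(7, Pow(Mul(-2, Add(-1, -2)), -1))), 2) = Pow(Add(305, Mul(7, Pow(Mul(-2, -3), -1))), 2) = Pow(Add(305, Mul(7, Pow(6, -1))), 2) = Pow(Add(305, Mul(7, Rational(1, 6))), 2) = Pow(Add(305, Rational(7, 6)), 2) = Pow(Rational(1837, 6), 2) = Rational(3374569, 36)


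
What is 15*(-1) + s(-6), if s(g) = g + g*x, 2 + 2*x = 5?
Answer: -30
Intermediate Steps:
x = 3/2 (x = -1 + (½)*5 = -1 + 5/2 = 3/2 ≈ 1.5000)
s(g) = 5*g/2 (s(g) = g + g*(3/2) = g + 3*g/2 = 5*g/2)
15*(-1) + s(-6) = 15*(-1) + (5/2)*(-6) = -15 - 15 = -30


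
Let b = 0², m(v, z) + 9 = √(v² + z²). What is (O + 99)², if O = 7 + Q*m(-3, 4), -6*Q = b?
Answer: 11236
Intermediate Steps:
m(v, z) = -9 + √(v² + z²)
b = 0
Q = 0 (Q = -⅙*0 = 0)
O = 7 (O = 7 + 0*(-9 + √((-3)² + 4²)) = 7 + 0*(-9 + √(9 + 16)) = 7 + 0*(-9 + √25) = 7 + 0*(-9 + 5) = 7 + 0*(-4) = 7 + 0 = 7)
(O + 99)² = (7 + 99)² = 106² = 11236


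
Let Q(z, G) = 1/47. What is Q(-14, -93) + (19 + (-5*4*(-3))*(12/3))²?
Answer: 3152808/47 ≈ 67081.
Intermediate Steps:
Q(z, G) = 1/47
Q(-14, -93) + (19 + (-5*4*(-3))*(12/3))² = 1/47 + (19 + (-5*4*(-3))*(12/3))² = 1/47 + (19 + (-20*(-3))*(12*(⅓)))² = 1/47 + (19 + 60*4)² = 1/47 + (19 + 240)² = 1/47 + 259² = 1/47 + 67081 = 3152808/47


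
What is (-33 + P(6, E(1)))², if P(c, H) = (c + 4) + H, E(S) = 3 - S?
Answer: 441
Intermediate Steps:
P(c, H) = 4 + H + c (P(c, H) = (4 + c) + H = 4 + H + c)
(-33 + P(6, E(1)))² = (-33 + (4 + (3 - 1*1) + 6))² = (-33 + (4 + (3 - 1) + 6))² = (-33 + (4 + 2 + 6))² = (-33 + 12)² = (-21)² = 441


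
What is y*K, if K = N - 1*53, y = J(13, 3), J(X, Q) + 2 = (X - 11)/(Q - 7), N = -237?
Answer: 725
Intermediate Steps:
J(X, Q) = -2 + (-11 + X)/(-7 + Q) (J(X, Q) = -2 + (X - 11)/(Q - 7) = -2 + (-11 + X)/(-7 + Q))
y = -5/2 (y = (3 + 13 - 2*3)/(-7 + 3) = (3 + 13 - 6)/(-4) = -¼*10 = -5/2 ≈ -2.5000)
K = -290 (K = -237 - 1*53 = -237 - 53 = -290)
y*K = -5/2*(-290) = 725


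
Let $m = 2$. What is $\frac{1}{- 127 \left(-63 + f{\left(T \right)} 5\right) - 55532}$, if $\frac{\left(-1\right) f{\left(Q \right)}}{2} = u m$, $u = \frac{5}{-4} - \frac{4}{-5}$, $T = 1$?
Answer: $- \frac{1}{48674} \approx -2.0545 \cdot 10^{-5}$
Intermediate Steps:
$u = - \frac{9}{20}$ ($u = 5 \left(- \frac{1}{4}\right) - - \frac{4}{5} = - \frac{5}{4} + \frac{4}{5} = - \frac{9}{20} \approx -0.45$)
$f{\left(Q \right)} = \frac{9}{5}$ ($f{\left(Q \right)} = - 2 \left(\left(- \frac{9}{20}\right) 2\right) = \left(-2\right) \left(- \frac{9}{10}\right) = \frac{9}{5}$)
$\frac{1}{- 127 \left(-63 + f{\left(T \right)} 5\right) - 55532} = \frac{1}{- 127 \left(-63 + \frac{9}{5} \cdot 5\right) - 55532} = \frac{1}{- 127 \left(-63 + 9\right) - 55532} = \frac{1}{\left(-127\right) \left(-54\right) - 55532} = \frac{1}{6858 - 55532} = \frac{1}{-48674} = - \frac{1}{48674}$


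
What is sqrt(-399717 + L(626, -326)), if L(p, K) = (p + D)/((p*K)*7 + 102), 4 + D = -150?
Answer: I*sqrt(203896867490813065)/714215 ≈ 632.23*I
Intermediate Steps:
D = -154 (D = -4 - 150 = -154)
L(p, K) = (-154 + p)/(102 + 7*K*p) (L(p, K) = (p - 154)/((p*K)*7 + 102) = (-154 + p)/((K*p)*7 + 102) = (-154 + p)/(7*K*p + 102) = (-154 + p)/(102 + 7*K*p))
sqrt(-399717 + L(626, -326)) = sqrt(-399717 + (-154 + 626)/(102 + 7*(-326)*626)) = sqrt(-399717 + 472/(102 - 1428532)) = sqrt(-399717 + 472/(-1428430)) = sqrt(-399717 - 1/1428430*472) = sqrt(-399717 - 236/714215) = sqrt(-285483877391/714215) = I*sqrt(203896867490813065)/714215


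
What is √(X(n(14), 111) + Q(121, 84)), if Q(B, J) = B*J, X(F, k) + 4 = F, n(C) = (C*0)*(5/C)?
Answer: 4*√635 ≈ 100.80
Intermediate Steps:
n(C) = 0 (n(C) = 0*(5/C) = 0)
X(F, k) = -4 + F
√(X(n(14), 111) + Q(121, 84)) = √((-4 + 0) + 121*84) = √(-4 + 10164) = √10160 = 4*√635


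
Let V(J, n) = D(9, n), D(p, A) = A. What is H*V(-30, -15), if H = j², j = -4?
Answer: -240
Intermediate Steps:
V(J, n) = n
H = 16 (H = (-4)² = 16)
H*V(-30, -15) = 16*(-15) = -240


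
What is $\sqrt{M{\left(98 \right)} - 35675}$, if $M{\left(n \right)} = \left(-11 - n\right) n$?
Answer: $i \sqrt{46357} \approx 215.31 i$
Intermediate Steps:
$M{\left(n \right)} = n \left(-11 - n\right)$
$\sqrt{M{\left(98 \right)} - 35675} = \sqrt{\left(-1\right) 98 \left(11 + 98\right) - 35675} = \sqrt{\left(-1\right) 98 \cdot 109 - 35675} = \sqrt{-10682 - 35675} = \sqrt{-46357} = i \sqrt{46357}$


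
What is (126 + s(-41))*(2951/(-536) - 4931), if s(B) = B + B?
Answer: -29105637/134 ≈ -2.1721e+5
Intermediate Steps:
s(B) = 2*B
(126 + s(-41))*(2951/(-536) - 4931) = (126 + 2*(-41))*(2951/(-536) - 4931) = (126 - 82)*(2951*(-1/536) - 4931) = 44*(-2951/536 - 4931) = 44*(-2645967/536) = -29105637/134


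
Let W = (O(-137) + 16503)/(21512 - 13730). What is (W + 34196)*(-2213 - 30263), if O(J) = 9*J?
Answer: -1440465088332/1297 ≈ -1.1106e+9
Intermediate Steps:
W = 2545/1297 (W = (9*(-137) + 16503)/(21512 - 13730) = (-1233 + 16503)/7782 = 15270*(1/7782) = 2545/1297 ≈ 1.9622)
(W + 34196)*(-2213 - 30263) = (2545/1297 + 34196)*(-2213 - 30263) = (44354757/1297)*(-32476) = -1440465088332/1297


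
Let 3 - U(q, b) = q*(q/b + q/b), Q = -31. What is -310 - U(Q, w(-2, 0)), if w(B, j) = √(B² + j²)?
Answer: 648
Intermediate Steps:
U(q, b) = 3 - 2*q²/b (U(q, b) = 3 - q*(q/b + q/b) = 3 - q*2*q/b = 3 - 2*q²/b)
-310 - U(Q, w(-2, 0)) = -310 - (3 - 2*(-31)²/√((-2)² + 0²)) = -310 - (3 - 2*961/√(4 + 0)) = -310 - (3 - 2*961/√4) = -310 - (3 - 2*961/2) = -310 - (3 - 2*½*961) = -310 - (3 - 961) = -310 - 1*(-958) = -310 + 958 = 648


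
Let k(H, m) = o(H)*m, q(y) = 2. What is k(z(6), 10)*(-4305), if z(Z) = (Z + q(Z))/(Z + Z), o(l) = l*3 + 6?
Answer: -344400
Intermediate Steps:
o(l) = 6 + 3*l (o(l) = 3*l + 6 = 6 + 3*l)
z(Z) = (2 + Z)/(2*Z) (z(Z) = (Z + 2)/(Z + Z) = (2 + Z)/((2*Z)) = (2 + Z)*(1/(2*Z)) = (2 + Z)/(2*Z))
k(H, m) = m*(6 + 3*H) (k(H, m) = (6 + 3*H)*m = m*(6 + 3*H))
k(z(6), 10)*(-4305) = (3*10*(2 + (½)*(2 + 6)/6))*(-4305) = (3*10*(2 + (½)*(⅙)*8))*(-4305) = (3*10*(2 + ⅔))*(-4305) = (3*10*(8/3))*(-4305) = 80*(-4305) = -344400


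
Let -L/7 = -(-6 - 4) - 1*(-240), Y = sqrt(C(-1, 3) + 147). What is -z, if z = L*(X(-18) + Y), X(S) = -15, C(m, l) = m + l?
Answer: -26250 + 1750*sqrt(149) ≈ -4888.5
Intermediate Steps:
C(m, l) = l + m
Y = sqrt(149) (Y = sqrt((3 - 1) + 147) = sqrt(2 + 147) = sqrt(149) ≈ 12.207)
L = -1750 (L = -7*(-(-6 - 4) - 1*(-240)) = -7*(-1*(-10) + 240) = -7*(10 + 240) = -7*250 = -1750)
z = 26250 - 1750*sqrt(149) (z = -1750*(-15 + sqrt(149)) = 26250 - 1750*sqrt(149) ≈ 4888.5)
-z = -(26250 - 1750*sqrt(149)) = -26250 + 1750*sqrt(149)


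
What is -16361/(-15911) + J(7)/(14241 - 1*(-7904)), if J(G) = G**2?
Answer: 363093984/352349095 ≈ 1.0305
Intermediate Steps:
-16361/(-15911) + J(7)/(14241 - 1*(-7904)) = -16361/(-15911) + 7**2/(14241 - 1*(-7904)) = -16361*(-1/15911) + 49/(14241 + 7904) = 16361/15911 + 49/22145 = 363093984/352349095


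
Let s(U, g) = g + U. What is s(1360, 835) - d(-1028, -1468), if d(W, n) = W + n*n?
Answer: -2151801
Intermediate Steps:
s(U, g) = U + g
d(W, n) = W + n²
s(1360, 835) - d(-1028, -1468) = (1360 + 835) - (-1028 + (-1468)²) = 2195 - (-1028 + 2155024) = 2195 - 1*2153996 = 2195 - 2153996 = -2151801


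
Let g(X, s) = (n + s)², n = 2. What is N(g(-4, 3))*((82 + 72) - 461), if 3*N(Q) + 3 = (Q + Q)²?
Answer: -766579/3 ≈ -2.5553e+5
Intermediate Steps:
g(X, s) = (2 + s)²
N(Q) = -1 + 4*Q²/3 (N(Q) = -1 + (Q + Q)²/3 = -1 + (2*Q)²/3 = -1 + (4*Q²)/3 = -1 + 4*Q²/3)
N(g(-4, 3))*((82 + 72) - 461) = (-1 + 4*((2 + 3)²)²/3)*((82 + 72) - 461) = (-1 + 4*(5²)²/3)*(154 - 461) = (-1 + (4/3)*25²)*(-307) = (-1 + (4/3)*625)*(-307) = (-1 + 2500/3)*(-307) = (2497/3)*(-307) = -766579/3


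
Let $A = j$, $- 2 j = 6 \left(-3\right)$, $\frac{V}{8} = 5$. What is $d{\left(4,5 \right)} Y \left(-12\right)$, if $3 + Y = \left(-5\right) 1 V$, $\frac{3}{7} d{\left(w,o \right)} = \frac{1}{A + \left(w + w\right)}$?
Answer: $\frac{5684}{17} \approx 334.35$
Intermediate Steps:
$V = 40$ ($V = 8 \cdot 5 = 40$)
$j = 9$ ($j = - \frac{6 \left(-3\right)}{2} = \left(- \frac{1}{2}\right) \left(-18\right) = 9$)
$A = 9$
$d{\left(w,o \right)} = \frac{7}{3 \left(9 + 2 w\right)}$ ($d{\left(w,o \right)} = \frac{7}{3 \left(9 + \left(w + w\right)\right)} = \frac{7}{3 \left(9 + 2 w\right)}$)
$Y = -203$ ($Y = -3 + \left(-5\right) 1 \cdot 40 = -3 - 200 = -203$)
$d{\left(4,5 \right)} Y \left(-12\right) = \frac{7}{3 \left(9 + 2 \cdot 4\right)} \left(-203\right) \left(-12\right) = \frac{7}{3 \left(9 + 8\right)} \left(-203\right) \left(-12\right) = \frac{7}{3 \cdot 17} \left(-203\right) \left(-12\right) = \frac{7}{3} \cdot \frac{1}{17} \left(-203\right) \left(-12\right) = \frac{7}{51} \left(-203\right) \left(-12\right) = \left(- \frac{1421}{51}\right) \left(-12\right) = \frac{5684}{17}$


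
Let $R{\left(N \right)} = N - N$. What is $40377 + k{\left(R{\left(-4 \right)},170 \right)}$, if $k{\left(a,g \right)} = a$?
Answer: $40377$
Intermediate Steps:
$R{\left(N \right)} = 0$
$40377 + k{\left(R{\left(-4 \right)},170 \right)} = 40377 + 0 = 40377$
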